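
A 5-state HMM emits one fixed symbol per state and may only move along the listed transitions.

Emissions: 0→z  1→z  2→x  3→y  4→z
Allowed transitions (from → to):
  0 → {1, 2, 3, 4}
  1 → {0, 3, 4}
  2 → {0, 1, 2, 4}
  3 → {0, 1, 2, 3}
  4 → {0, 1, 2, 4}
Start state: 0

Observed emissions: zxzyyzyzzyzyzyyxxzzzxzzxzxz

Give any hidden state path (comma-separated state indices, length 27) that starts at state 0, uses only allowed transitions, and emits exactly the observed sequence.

0,2,1,3,3,1,3,0,1,3,1,3,0,3,3,2,2,4,1,0,2,1,0,2,0,2,4

  pos 0: z in {0,1,4}, choose 0; start
  pos 1: x in {2}, choose 2; 0->2 ok
  pos 2: z in {0,1,4}, choose 1; 2->1 ok
  pos 3: y in {3}, choose 3; 1->3 ok
  pos 4: y in {3}, choose 3; 3->3 ok
  pos 5: z in {0,1,4}, choose 1; 3->1 ok
  pos 6: y in {3}, choose 3; 1->3 ok
  pos 7: z in {0,1,4}, choose 0; 3->0 ok
  pos 8: z in {0,1,4}, choose 1; 0->1 ok
  pos 9: y in {3}, choose 3; 1->3 ok
  pos 10: z in {0,1,4}, choose 1; 3->1 ok
  pos 11: y in {3}, choose 3; 1->3 ok
  pos 12: z in {0,1,4}, choose 0; 3->0 ok
  pos 13: y in {3}, choose 3; 0->3 ok
  pos 14: y in {3}, choose 3; 3->3 ok
  pos 15: x in {2}, choose 2; 3->2 ok
  pos 16: x in {2}, choose 2; 2->2 ok
  pos 17: z in {0,1,4}, choose 4; 2->4 ok
  pos 18: z in {0,1,4}, choose 1; 4->1 ok
  pos 19: z in {0,1,4}, choose 0; 1->0 ok
  pos 20: x in {2}, choose 2; 0->2 ok
  pos 21: z in {0,1,4}, choose 1; 2->1 ok
  pos 22: z in {0,1,4}, choose 0; 1->0 ok
  pos 23: x in {2}, choose 2; 0->2 ok
  pos 24: z in {0,1,4}, choose 0; 2->0 ok
  pos 25: x in {2}, choose 2; 0->2 ok
  pos 26: z in {0,1,4}, choose 4; 2->4 ok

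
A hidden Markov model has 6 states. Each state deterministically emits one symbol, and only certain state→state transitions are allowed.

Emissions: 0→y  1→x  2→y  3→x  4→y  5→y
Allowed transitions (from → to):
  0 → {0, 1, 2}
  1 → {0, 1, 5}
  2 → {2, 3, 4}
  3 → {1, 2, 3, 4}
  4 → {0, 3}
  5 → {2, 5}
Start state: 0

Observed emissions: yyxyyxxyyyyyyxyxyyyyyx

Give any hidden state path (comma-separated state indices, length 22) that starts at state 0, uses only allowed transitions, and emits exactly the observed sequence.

  [0] y  {0,2,4,5}  => 0  start
  [1] y  {0,2,4,5}  => 2  0->2 ok
  [2] x  {1,3}  => 3  2->3 ok
  [3] y  {0,2,4,5}  => 2  3->2 ok
  [4] y  {0,2,4,5}  => 4  2->4 ok
  [5] x  {1,3}  => 3  4->3 ok
  [6] x  {1,3}  => 1  3->1 ok
  [7] y  {0,2,4,5}  => 0  1->0 ok
  [8] y  {0,2,4,5}  => 0  0->0 ok
  [9] y  {0,2,4,5}  => 2  0->2 ok
  [10] y  {0,2,4,5}  => 2  2->2 ok
  [11] y  {0,2,4,5}  => 4  2->4 ok
  [12] y  {0,2,4,5}  => 0  4->0 ok
  [13] x  {1,3}  => 1  0->1 ok
  [14] y  {0,2,4,5}  => 0  1->0 ok
  [15] x  {1,3}  => 1  0->1 ok
  [16] y  {0,2,4,5}  => 5  1->5 ok
  [17] y  {0,2,4,5}  => 5  5->5 ok
  [18] y  {0,2,4,5}  => 5  5->5 ok
  [19] y  {0,2,4,5}  => 5  5->5 ok
  [20] y  {0,2,4,5}  => 2  5->2 ok
  [21] x  {1,3}  => 3  2->3 ok

0,2,3,2,4,3,1,0,0,2,2,4,0,1,0,1,5,5,5,5,2,3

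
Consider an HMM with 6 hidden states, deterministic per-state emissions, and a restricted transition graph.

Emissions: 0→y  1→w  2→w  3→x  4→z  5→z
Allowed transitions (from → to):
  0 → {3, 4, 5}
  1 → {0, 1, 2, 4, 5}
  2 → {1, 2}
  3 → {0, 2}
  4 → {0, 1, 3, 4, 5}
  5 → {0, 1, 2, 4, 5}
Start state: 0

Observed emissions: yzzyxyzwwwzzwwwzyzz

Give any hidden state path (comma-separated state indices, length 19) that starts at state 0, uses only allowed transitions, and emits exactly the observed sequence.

  [0] y  {0}  => 0  start
  [1] z  {4,5}  => 5  0->5 ok
  [2] z  {4,5}  => 4  5->4 ok
  [3] y  {0}  => 0  4->0 ok
  [4] x  {3}  => 3  0->3 ok
  [5] y  {0}  => 0  3->0 ok
  [6] z  {4,5}  => 5  0->5 ok
  [7] w  {1,2}  => 2  5->2 ok
  [8] w  {1,2}  => 2  2->2 ok
  [9] w  {1,2}  => 1  2->1 ok
  [10] z  {4,5}  => 4  1->4 ok
  [11] z  {4,5}  => 5  4->5 ok
  [12] w  {1,2}  => 2  5->2 ok
  [13] w  {1,2}  => 1  2->1 ok
  [14] w  {1,2}  => 1  1->1 ok
  [15] z  {4,5}  => 5  1->5 ok
  [16] y  {0}  => 0  5->0 ok
  [17] z  {4,5}  => 5  0->5 ok
  [18] z  {4,5}  => 5  5->5 ok

0,5,4,0,3,0,5,2,2,1,4,5,2,1,1,5,0,5,5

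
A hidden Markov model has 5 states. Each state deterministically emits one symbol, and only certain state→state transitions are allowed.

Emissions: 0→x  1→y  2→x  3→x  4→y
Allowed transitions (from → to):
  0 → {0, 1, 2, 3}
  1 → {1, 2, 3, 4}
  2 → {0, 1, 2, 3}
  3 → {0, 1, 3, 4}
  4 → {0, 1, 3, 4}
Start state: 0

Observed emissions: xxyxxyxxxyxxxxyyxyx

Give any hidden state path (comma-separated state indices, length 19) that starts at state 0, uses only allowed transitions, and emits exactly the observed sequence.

0,0,1,2,0,1,2,3,3,4,0,0,3,3,1,4,3,1,3

  pos 0: x in {0,2,3}, choose 0; start
  pos 1: x in {0,2,3}, choose 0; 0->0 ok
  pos 2: y in {1,4}, choose 1; 0->1 ok
  pos 3: x in {0,2,3}, choose 2; 1->2 ok
  pos 4: x in {0,2,3}, choose 0; 2->0 ok
  pos 5: y in {1,4}, choose 1; 0->1 ok
  pos 6: x in {0,2,3}, choose 2; 1->2 ok
  pos 7: x in {0,2,3}, choose 3; 2->3 ok
  pos 8: x in {0,2,3}, choose 3; 3->3 ok
  pos 9: y in {1,4}, choose 4; 3->4 ok
  pos 10: x in {0,2,3}, choose 0; 4->0 ok
  pos 11: x in {0,2,3}, choose 0; 0->0 ok
  pos 12: x in {0,2,3}, choose 3; 0->3 ok
  pos 13: x in {0,2,3}, choose 3; 3->3 ok
  pos 14: y in {1,4}, choose 1; 3->1 ok
  pos 15: y in {1,4}, choose 4; 1->4 ok
  pos 16: x in {0,2,3}, choose 3; 4->3 ok
  pos 17: y in {1,4}, choose 1; 3->1 ok
  pos 18: x in {0,2,3}, choose 3; 1->3 ok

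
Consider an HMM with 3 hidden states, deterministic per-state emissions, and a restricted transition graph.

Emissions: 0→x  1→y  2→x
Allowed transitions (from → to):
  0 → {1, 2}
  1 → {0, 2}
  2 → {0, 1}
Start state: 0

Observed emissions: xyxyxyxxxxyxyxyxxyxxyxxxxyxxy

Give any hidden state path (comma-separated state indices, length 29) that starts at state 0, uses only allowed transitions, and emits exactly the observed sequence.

0,1,0,1,2,1,2,0,2,0,1,0,1,2,1,2,0,1,0,2,1,2,0,2,0,1,0,2,1

  0: obs=x cand={0,2} pick 0 [start]
  1: obs=y cand={1} pick 1 [0->1 ok]
  2: obs=x cand={0,2} pick 0 [1->0 ok]
  3: obs=y cand={1} pick 1 [0->1 ok]
  4: obs=x cand={0,2} pick 2 [1->2 ok]
  5: obs=y cand={1} pick 1 [2->1 ok]
  6: obs=x cand={0,2} pick 2 [1->2 ok]
  7: obs=x cand={0,2} pick 0 [2->0 ok]
  8: obs=x cand={0,2} pick 2 [0->2 ok]
  9: obs=x cand={0,2} pick 0 [2->0 ok]
  10: obs=y cand={1} pick 1 [0->1 ok]
  11: obs=x cand={0,2} pick 0 [1->0 ok]
  12: obs=y cand={1} pick 1 [0->1 ok]
  13: obs=x cand={0,2} pick 2 [1->2 ok]
  14: obs=y cand={1} pick 1 [2->1 ok]
  15: obs=x cand={0,2} pick 2 [1->2 ok]
  16: obs=x cand={0,2} pick 0 [2->0 ok]
  17: obs=y cand={1} pick 1 [0->1 ok]
  18: obs=x cand={0,2} pick 0 [1->0 ok]
  19: obs=x cand={0,2} pick 2 [0->2 ok]
  20: obs=y cand={1} pick 1 [2->1 ok]
  21: obs=x cand={0,2} pick 2 [1->2 ok]
  22: obs=x cand={0,2} pick 0 [2->0 ok]
  23: obs=x cand={0,2} pick 2 [0->2 ok]
  24: obs=x cand={0,2} pick 0 [2->0 ok]
  25: obs=y cand={1} pick 1 [0->1 ok]
  26: obs=x cand={0,2} pick 0 [1->0 ok]
  27: obs=x cand={0,2} pick 2 [0->2 ok]
  28: obs=y cand={1} pick 1 [2->1 ok]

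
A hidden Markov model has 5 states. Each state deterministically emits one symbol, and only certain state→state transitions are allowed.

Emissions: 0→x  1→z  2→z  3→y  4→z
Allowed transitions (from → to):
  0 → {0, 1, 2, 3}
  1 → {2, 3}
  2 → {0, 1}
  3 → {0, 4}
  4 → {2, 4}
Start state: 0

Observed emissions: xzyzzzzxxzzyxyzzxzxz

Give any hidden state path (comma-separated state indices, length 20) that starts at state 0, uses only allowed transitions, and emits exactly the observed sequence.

  [0] x  {0}  => 0  start
  [1] z  {1,2,4}  => 1  0->1 ok
  [2] y  {3}  => 3  1->3 ok
  [3] z  {1,2,4}  => 4  3->4 ok
  [4] z  {1,2,4}  => 2  4->2 ok
  [5] z  {1,2,4}  => 1  2->1 ok
  [6] z  {1,2,4}  => 2  1->2 ok
  [7] x  {0}  => 0  2->0 ok
  [8] x  {0}  => 0  0->0 ok
  [9] z  {1,2,4}  => 2  0->2 ok
  [10] z  {1,2,4}  => 1  2->1 ok
  [11] y  {3}  => 3  1->3 ok
  [12] x  {0}  => 0  3->0 ok
  [13] y  {3}  => 3  0->3 ok
  [14] z  {1,2,4}  => 4  3->4 ok
  [15] z  {1,2,4}  => 2  4->2 ok
  [16] x  {0}  => 0  2->0 ok
  [17] z  {1,2,4}  => 2  0->2 ok
  [18] x  {0}  => 0  2->0 ok
  [19] z  {1,2,4}  => 2  0->2 ok

0,1,3,4,2,1,2,0,0,2,1,3,0,3,4,2,0,2,0,2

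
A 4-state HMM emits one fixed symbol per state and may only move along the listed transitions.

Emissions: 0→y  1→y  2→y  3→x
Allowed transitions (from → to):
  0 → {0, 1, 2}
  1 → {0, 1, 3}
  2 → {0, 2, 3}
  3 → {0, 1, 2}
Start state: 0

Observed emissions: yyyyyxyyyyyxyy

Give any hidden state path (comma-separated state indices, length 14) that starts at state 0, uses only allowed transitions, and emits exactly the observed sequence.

  t0 'y' -> {0,1,2}, take 0 (start)
  t1 'y' -> {0,1,2}, take 0 (0->0 ok)
  t2 'y' -> {0,1,2}, take 1 (0->1 ok)
  t3 'y' -> {0,1,2}, take 0 (1->0 ok)
  t4 'y' -> {0,1,2}, take 1 (0->1 ok)
  t5 'x' -> {3}, take 3 (1->3 ok)
  t6 'y' -> {0,1,2}, take 2 (3->2 ok)
  t7 'y' -> {0,1,2}, take 0 (2->0 ok)
  t8 'y' -> {0,1,2}, take 0 (0->0 ok)
  t9 'y' -> {0,1,2}, take 1 (0->1 ok)
  t10 'y' -> {0,1,2}, take 1 (1->1 ok)
  t11 'x' -> {3}, take 3 (1->3 ok)
  t12 'y' -> {0,1,2}, take 2 (3->2 ok)
  t13 'y' -> {0,1,2}, take 0 (2->0 ok)

0,0,1,0,1,3,2,0,0,1,1,3,2,0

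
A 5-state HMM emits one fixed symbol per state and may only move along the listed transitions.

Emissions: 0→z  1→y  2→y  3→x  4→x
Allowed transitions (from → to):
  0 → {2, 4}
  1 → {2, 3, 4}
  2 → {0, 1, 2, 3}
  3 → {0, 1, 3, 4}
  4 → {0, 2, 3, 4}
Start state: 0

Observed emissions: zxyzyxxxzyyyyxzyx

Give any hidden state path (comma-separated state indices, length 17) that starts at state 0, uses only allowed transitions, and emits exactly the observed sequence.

  pos 0: z in {0}, choose 0; start
  pos 1: x in {3,4}, choose 4; 0->4 ok
  pos 2: y in {1,2}, choose 2; 4->2 ok
  pos 3: z in {0}, choose 0; 2->0 ok
  pos 4: y in {1,2}, choose 2; 0->2 ok
  pos 5: x in {3,4}, choose 3; 2->3 ok
  pos 6: x in {3,4}, choose 3; 3->3 ok
  pos 7: x in {3,4}, choose 3; 3->3 ok
  pos 8: z in {0}, choose 0; 3->0 ok
  pos 9: y in {1,2}, choose 2; 0->2 ok
  pos 10: y in {1,2}, choose 1; 2->1 ok
  pos 11: y in {1,2}, choose 2; 1->2 ok
  pos 12: y in {1,2}, choose 1; 2->1 ok
  pos 13: x in {3,4}, choose 4; 1->4 ok
  pos 14: z in {0}, choose 0; 4->0 ok
  pos 15: y in {1,2}, choose 2; 0->2 ok
  pos 16: x in {3,4}, choose 3; 2->3 ok

0,4,2,0,2,3,3,3,0,2,1,2,1,4,0,2,3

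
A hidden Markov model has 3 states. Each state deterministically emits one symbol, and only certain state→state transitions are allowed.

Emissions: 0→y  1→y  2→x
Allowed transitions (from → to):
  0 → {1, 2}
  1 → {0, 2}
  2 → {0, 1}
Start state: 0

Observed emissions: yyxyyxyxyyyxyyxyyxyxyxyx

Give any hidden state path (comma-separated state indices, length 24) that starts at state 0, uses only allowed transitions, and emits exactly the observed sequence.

  pos 0: y in {0,1}, choose 0; start
  pos 1: y in {0,1}, choose 1; 0->1 ok
  pos 2: x in {2}, choose 2; 1->2 ok
  pos 3: y in {0,1}, choose 0; 2->0 ok
  pos 4: y in {0,1}, choose 1; 0->1 ok
  pos 5: x in {2}, choose 2; 1->2 ok
  pos 6: y in {0,1}, choose 0; 2->0 ok
  pos 7: x in {2}, choose 2; 0->2 ok
  pos 8: y in {0,1}, choose 0; 2->0 ok
  pos 9: y in {0,1}, choose 1; 0->1 ok
  pos 10: y in {0,1}, choose 0; 1->0 ok
  pos 11: x in {2}, choose 2; 0->2 ok
  pos 12: y in {0,1}, choose 1; 2->1 ok
  pos 13: y in {0,1}, choose 0; 1->0 ok
  pos 14: x in {2}, choose 2; 0->2 ok
  pos 15: y in {0,1}, choose 0; 2->0 ok
  pos 16: y in {0,1}, choose 1; 0->1 ok
  pos 17: x in {2}, choose 2; 1->2 ok
  pos 18: y in {0,1}, choose 0; 2->0 ok
  pos 19: x in {2}, choose 2; 0->2 ok
  pos 20: y in {0,1}, choose 0; 2->0 ok
  pos 21: x in {2}, choose 2; 0->2 ok
  pos 22: y in {0,1}, choose 0; 2->0 ok
  pos 23: x in {2}, choose 2; 0->2 ok

0,1,2,0,1,2,0,2,0,1,0,2,1,0,2,0,1,2,0,2,0,2,0,2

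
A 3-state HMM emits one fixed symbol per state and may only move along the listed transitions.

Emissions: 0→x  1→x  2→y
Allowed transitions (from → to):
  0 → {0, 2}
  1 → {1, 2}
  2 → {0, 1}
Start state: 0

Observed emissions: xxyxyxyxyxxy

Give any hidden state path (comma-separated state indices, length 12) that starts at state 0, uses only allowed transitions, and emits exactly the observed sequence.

0,0,2,1,2,0,2,0,2,1,1,2

  pos 0: x in {0,1}, choose 0; start
  pos 1: x in {0,1}, choose 0; 0->0 ok
  pos 2: y in {2}, choose 2; 0->2 ok
  pos 3: x in {0,1}, choose 1; 2->1 ok
  pos 4: y in {2}, choose 2; 1->2 ok
  pos 5: x in {0,1}, choose 0; 2->0 ok
  pos 6: y in {2}, choose 2; 0->2 ok
  pos 7: x in {0,1}, choose 0; 2->0 ok
  pos 8: y in {2}, choose 2; 0->2 ok
  pos 9: x in {0,1}, choose 1; 2->1 ok
  pos 10: x in {0,1}, choose 1; 1->1 ok
  pos 11: y in {2}, choose 2; 1->2 ok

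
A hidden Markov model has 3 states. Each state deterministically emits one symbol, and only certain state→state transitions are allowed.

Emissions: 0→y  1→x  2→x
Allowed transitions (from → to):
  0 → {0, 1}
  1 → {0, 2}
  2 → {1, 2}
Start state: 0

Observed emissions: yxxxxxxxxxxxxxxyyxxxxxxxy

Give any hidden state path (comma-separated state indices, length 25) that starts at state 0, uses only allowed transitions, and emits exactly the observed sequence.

0,1,2,1,2,2,2,1,2,1,2,2,1,2,1,0,0,1,2,2,1,2,2,1,0

  [0] y  {0}  => 0  start
  [1] x  {1,2}  => 1  0->1 ok
  [2] x  {1,2}  => 2  1->2 ok
  [3] x  {1,2}  => 1  2->1 ok
  [4] x  {1,2}  => 2  1->2 ok
  [5] x  {1,2}  => 2  2->2 ok
  [6] x  {1,2}  => 2  2->2 ok
  [7] x  {1,2}  => 1  2->1 ok
  [8] x  {1,2}  => 2  1->2 ok
  [9] x  {1,2}  => 1  2->1 ok
  [10] x  {1,2}  => 2  1->2 ok
  [11] x  {1,2}  => 2  2->2 ok
  [12] x  {1,2}  => 1  2->1 ok
  [13] x  {1,2}  => 2  1->2 ok
  [14] x  {1,2}  => 1  2->1 ok
  [15] y  {0}  => 0  1->0 ok
  [16] y  {0}  => 0  0->0 ok
  [17] x  {1,2}  => 1  0->1 ok
  [18] x  {1,2}  => 2  1->2 ok
  [19] x  {1,2}  => 2  2->2 ok
  [20] x  {1,2}  => 1  2->1 ok
  [21] x  {1,2}  => 2  1->2 ok
  [22] x  {1,2}  => 2  2->2 ok
  [23] x  {1,2}  => 1  2->1 ok
  [24] y  {0}  => 0  1->0 ok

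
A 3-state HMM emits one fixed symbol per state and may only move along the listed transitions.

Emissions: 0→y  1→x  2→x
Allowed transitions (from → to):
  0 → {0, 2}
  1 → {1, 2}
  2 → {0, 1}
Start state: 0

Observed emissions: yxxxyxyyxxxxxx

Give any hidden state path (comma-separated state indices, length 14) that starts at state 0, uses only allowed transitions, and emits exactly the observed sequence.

0,2,1,2,0,2,0,0,2,1,2,1,1,2

  t0 'y' -> {0}, take 0 (start)
  t1 'x' -> {1,2}, take 2 (0->2 ok)
  t2 'x' -> {1,2}, take 1 (2->1 ok)
  t3 'x' -> {1,2}, take 2 (1->2 ok)
  t4 'y' -> {0}, take 0 (2->0 ok)
  t5 'x' -> {1,2}, take 2 (0->2 ok)
  t6 'y' -> {0}, take 0 (2->0 ok)
  t7 'y' -> {0}, take 0 (0->0 ok)
  t8 'x' -> {1,2}, take 2 (0->2 ok)
  t9 'x' -> {1,2}, take 1 (2->1 ok)
  t10 'x' -> {1,2}, take 2 (1->2 ok)
  t11 'x' -> {1,2}, take 1 (2->1 ok)
  t12 'x' -> {1,2}, take 1 (1->1 ok)
  t13 'x' -> {1,2}, take 2 (1->2 ok)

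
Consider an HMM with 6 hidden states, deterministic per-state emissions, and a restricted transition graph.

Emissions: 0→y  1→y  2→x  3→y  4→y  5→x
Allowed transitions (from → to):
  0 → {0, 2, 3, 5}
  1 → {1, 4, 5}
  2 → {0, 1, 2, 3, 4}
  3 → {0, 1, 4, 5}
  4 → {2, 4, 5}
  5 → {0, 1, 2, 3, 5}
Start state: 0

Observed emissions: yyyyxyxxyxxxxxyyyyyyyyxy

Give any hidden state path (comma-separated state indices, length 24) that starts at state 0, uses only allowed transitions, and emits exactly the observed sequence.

  [0] y  {0,1,3,4}  => 0  start
  [1] y  {0,1,3,4}  => 0  0->0 ok
  [2] y  {0,1,3,4}  => 0  0->0 ok
  [3] y  {0,1,3,4}  => 0  0->0 ok
  [4] x  {2,5}  => 5  0->5 ok
  [5] y  {0,1,3,4}  => 1  5->1 ok
  [6] x  {2,5}  => 5  1->5 ok
  [7] x  {2,5}  => 5  5->5 ok
  [8] y  {0,1,3,4}  => 1  5->1 ok
  [9] x  {2,5}  => 5  1->5 ok
  [10] x  {2,5}  => 5  5->5 ok
  [11] x  {2,5}  => 5  5->5 ok
  [12] x  {2,5}  => 2  5->2 ok
  [13] x  {2,5}  => 2  2->2 ok
  [14] y  {0,1,3,4}  => 0  2->0 ok
  [15] y  {0,1,3,4}  => 3  0->3 ok
  [16] y  {0,1,3,4}  => 1  3->1 ok
  [17] y  {0,1,3,4}  => 4  1->4 ok
  [18] y  {0,1,3,4}  => 4  4->4 ok
  [19] y  {0,1,3,4}  => 4  4->4 ok
  [20] y  {0,1,3,4}  => 4  4->4 ok
  [21] y  {0,1,3,4}  => 4  4->4 ok
  [22] x  {2,5}  => 5  4->5 ok
  [23] y  {0,1,3,4}  => 0  5->0 ok

0,0,0,0,5,1,5,5,1,5,5,5,2,2,0,3,1,4,4,4,4,4,5,0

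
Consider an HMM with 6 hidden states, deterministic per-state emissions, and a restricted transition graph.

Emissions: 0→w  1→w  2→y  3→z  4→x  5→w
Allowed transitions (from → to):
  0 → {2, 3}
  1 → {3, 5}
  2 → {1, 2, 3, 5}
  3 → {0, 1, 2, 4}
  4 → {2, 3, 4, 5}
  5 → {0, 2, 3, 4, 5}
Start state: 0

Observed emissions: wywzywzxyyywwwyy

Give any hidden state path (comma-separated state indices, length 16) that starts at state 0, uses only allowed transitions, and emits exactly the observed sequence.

  [0] w  {0,1,5}  => 0  start
  [1] y  {2}  => 2  0->2 ok
  [2] w  {0,1,5}  => 1  2->1 ok
  [3] z  {3}  => 3  1->3 ok
  [4] y  {2}  => 2  3->2 ok
  [5] w  {0,1,5}  => 5  2->5 ok
  [6] z  {3}  => 3  5->3 ok
  [7] x  {4}  => 4  3->4 ok
  [8] y  {2}  => 2  4->2 ok
  [9] y  {2}  => 2  2->2 ok
  [10] y  {2}  => 2  2->2 ok
  [11] w  {0,1,5}  => 5  2->5 ok
  [12] w  {0,1,5}  => 5  5->5 ok
  [13] w  {0,1,5}  => 0  5->0 ok
  [14] y  {2}  => 2  0->2 ok
  [15] y  {2}  => 2  2->2 ok

0,2,1,3,2,5,3,4,2,2,2,5,5,0,2,2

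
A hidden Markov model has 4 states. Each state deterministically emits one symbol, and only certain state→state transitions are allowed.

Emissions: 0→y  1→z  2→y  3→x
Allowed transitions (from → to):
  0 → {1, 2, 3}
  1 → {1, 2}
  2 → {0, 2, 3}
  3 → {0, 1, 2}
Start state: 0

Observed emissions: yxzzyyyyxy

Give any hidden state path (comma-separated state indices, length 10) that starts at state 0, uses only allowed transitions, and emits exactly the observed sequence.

  t0 'y' -> {0,2}, take 0 (start)
  t1 'x' -> {3}, take 3 (0->3 ok)
  t2 'z' -> {1}, take 1 (3->1 ok)
  t3 'z' -> {1}, take 1 (1->1 ok)
  t4 'y' -> {0,2}, take 2 (1->2 ok)
  t5 'y' -> {0,2}, take 0 (2->0 ok)
  t6 'y' -> {0,2}, take 2 (0->2 ok)
  t7 'y' -> {0,2}, take 0 (2->0 ok)
  t8 'x' -> {3}, take 3 (0->3 ok)
  t9 'y' -> {0,2}, take 2 (3->2 ok)

0,3,1,1,2,0,2,0,3,2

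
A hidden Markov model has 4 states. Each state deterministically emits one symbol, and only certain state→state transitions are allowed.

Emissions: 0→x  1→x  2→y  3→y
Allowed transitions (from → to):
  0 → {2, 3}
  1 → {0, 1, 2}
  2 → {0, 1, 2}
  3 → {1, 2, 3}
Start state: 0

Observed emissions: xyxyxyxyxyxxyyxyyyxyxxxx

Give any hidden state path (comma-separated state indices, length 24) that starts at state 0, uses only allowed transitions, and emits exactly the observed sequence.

0,2,0,3,1,2,0,2,0,3,1,1,2,2,0,2,2,2,0,2,1,1,1,1

  pos 0: x in {0,1}, choose 0; start
  pos 1: y in {2,3}, choose 2; 0->2 ok
  pos 2: x in {0,1}, choose 0; 2->0 ok
  pos 3: y in {2,3}, choose 3; 0->3 ok
  pos 4: x in {0,1}, choose 1; 3->1 ok
  pos 5: y in {2,3}, choose 2; 1->2 ok
  pos 6: x in {0,1}, choose 0; 2->0 ok
  pos 7: y in {2,3}, choose 2; 0->2 ok
  pos 8: x in {0,1}, choose 0; 2->0 ok
  pos 9: y in {2,3}, choose 3; 0->3 ok
  pos 10: x in {0,1}, choose 1; 3->1 ok
  pos 11: x in {0,1}, choose 1; 1->1 ok
  pos 12: y in {2,3}, choose 2; 1->2 ok
  pos 13: y in {2,3}, choose 2; 2->2 ok
  pos 14: x in {0,1}, choose 0; 2->0 ok
  pos 15: y in {2,3}, choose 2; 0->2 ok
  pos 16: y in {2,3}, choose 2; 2->2 ok
  pos 17: y in {2,3}, choose 2; 2->2 ok
  pos 18: x in {0,1}, choose 0; 2->0 ok
  pos 19: y in {2,3}, choose 2; 0->2 ok
  pos 20: x in {0,1}, choose 1; 2->1 ok
  pos 21: x in {0,1}, choose 1; 1->1 ok
  pos 22: x in {0,1}, choose 1; 1->1 ok
  pos 23: x in {0,1}, choose 1; 1->1 ok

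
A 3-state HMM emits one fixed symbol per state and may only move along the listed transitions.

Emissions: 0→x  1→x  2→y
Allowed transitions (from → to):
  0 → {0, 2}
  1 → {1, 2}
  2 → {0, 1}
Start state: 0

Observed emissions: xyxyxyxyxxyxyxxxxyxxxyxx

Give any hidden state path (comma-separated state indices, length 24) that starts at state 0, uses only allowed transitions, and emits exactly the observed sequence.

0,2,0,2,0,2,1,2,0,0,2,1,2,1,1,1,1,2,1,1,1,2,1,1

  0: obs=x cand={0,1} pick 0 [start]
  1: obs=y cand={2} pick 2 [0->2 ok]
  2: obs=x cand={0,1} pick 0 [2->0 ok]
  3: obs=y cand={2} pick 2 [0->2 ok]
  4: obs=x cand={0,1} pick 0 [2->0 ok]
  5: obs=y cand={2} pick 2 [0->2 ok]
  6: obs=x cand={0,1} pick 1 [2->1 ok]
  7: obs=y cand={2} pick 2 [1->2 ok]
  8: obs=x cand={0,1} pick 0 [2->0 ok]
  9: obs=x cand={0,1} pick 0 [0->0 ok]
  10: obs=y cand={2} pick 2 [0->2 ok]
  11: obs=x cand={0,1} pick 1 [2->1 ok]
  12: obs=y cand={2} pick 2 [1->2 ok]
  13: obs=x cand={0,1} pick 1 [2->1 ok]
  14: obs=x cand={0,1} pick 1 [1->1 ok]
  15: obs=x cand={0,1} pick 1 [1->1 ok]
  16: obs=x cand={0,1} pick 1 [1->1 ok]
  17: obs=y cand={2} pick 2 [1->2 ok]
  18: obs=x cand={0,1} pick 1 [2->1 ok]
  19: obs=x cand={0,1} pick 1 [1->1 ok]
  20: obs=x cand={0,1} pick 1 [1->1 ok]
  21: obs=y cand={2} pick 2 [1->2 ok]
  22: obs=x cand={0,1} pick 1 [2->1 ok]
  23: obs=x cand={0,1} pick 1 [1->1 ok]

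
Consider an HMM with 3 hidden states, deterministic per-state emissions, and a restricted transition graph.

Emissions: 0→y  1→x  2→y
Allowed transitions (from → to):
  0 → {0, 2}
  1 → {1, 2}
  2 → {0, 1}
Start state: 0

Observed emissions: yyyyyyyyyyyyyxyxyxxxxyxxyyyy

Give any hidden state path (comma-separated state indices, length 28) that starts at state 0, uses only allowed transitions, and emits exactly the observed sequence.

  [0] y  {0,2}  => 0  start
  [1] y  {0,2}  => 2  0->2 ok
  [2] y  {0,2}  => 0  2->0 ok
  [3] y  {0,2}  => 0  0->0 ok
  [4] y  {0,2}  => 0  0->0 ok
  [5] y  {0,2}  => 0  0->0 ok
  [6] y  {0,2}  => 2  0->2 ok
  [7] y  {0,2}  => 0  2->0 ok
  [8] y  {0,2}  => 0  0->0 ok
  [9] y  {0,2}  => 0  0->0 ok
  [10] y  {0,2}  => 0  0->0 ok
  [11] y  {0,2}  => 0  0->0 ok
  [12] y  {0,2}  => 2  0->2 ok
  [13] x  {1}  => 1  2->1 ok
  [14] y  {0,2}  => 2  1->2 ok
  [15] x  {1}  => 1  2->1 ok
  [16] y  {0,2}  => 2  1->2 ok
  [17] x  {1}  => 1  2->1 ok
  [18] x  {1}  => 1  1->1 ok
  [19] x  {1}  => 1  1->1 ok
  [20] x  {1}  => 1  1->1 ok
  [21] y  {0,2}  => 2  1->2 ok
  [22] x  {1}  => 1  2->1 ok
  [23] x  {1}  => 1  1->1 ok
  [24] y  {0,2}  => 2  1->2 ok
  [25] y  {0,2}  => 0  2->0 ok
  [26] y  {0,2}  => 0  0->0 ok
  [27] y  {0,2}  => 0  0->0 ok

0,2,0,0,0,0,2,0,0,0,0,0,2,1,2,1,2,1,1,1,1,2,1,1,2,0,0,0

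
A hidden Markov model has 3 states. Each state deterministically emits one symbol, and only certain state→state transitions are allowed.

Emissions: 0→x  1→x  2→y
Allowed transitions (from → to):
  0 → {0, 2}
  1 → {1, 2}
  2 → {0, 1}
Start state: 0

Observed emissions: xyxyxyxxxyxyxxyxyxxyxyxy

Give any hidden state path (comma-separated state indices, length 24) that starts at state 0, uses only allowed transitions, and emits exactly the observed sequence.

0,2,1,2,0,2,1,1,1,2,0,2,1,1,2,1,2,0,0,2,1,2,1,2

  [0] x  {0,1}  => 0  start
  [1] y  {2}  => 2  0->2 ok
  [2] x  {0,1}  => 1  2->1 ok
  [3] y  {2}  => 2  1->2 ok
  [4] x  {0,1}  => 0  2->0 ok
  [5] y  {2}  => 2  0->2 ok
  [6] x  {0,1}  => 1  2->1 ok
  [7] x  {0,1}  => 1  1->1 ok
  [8] x  {0,1}  => 1  1->1 ok
  [9] y  {2}  => 2  1->2 ok
  [10] x  {0,1}  => 0  2->0 ok
  [11] y  {2}  => 2  0->2 ok
  [12] x  {0,1}  => 1  2->1 ok
  [13] x  {0,1}  => 1  1->1 ok
  [14] y  {2}  => 2  1->2 ok
  [15] x  {0,1}  => 1  2->1 ok
  [16] y  {2}  => 2  1->2 ok
  [17] x  {0,1}  => 0  2->0 ok
  [18] x  {0,1}  => 0  0->0 ok
  [19] y  {2}  => 2  0->2 ok
  [20] x  {0,1}  => 1  2->1 ok
  [21] y  {2}  => 2  1->2 ok
  [22] x  {0,1}  => 1  2->1 ok
  [23] y  {2}  => 2  1->2 ok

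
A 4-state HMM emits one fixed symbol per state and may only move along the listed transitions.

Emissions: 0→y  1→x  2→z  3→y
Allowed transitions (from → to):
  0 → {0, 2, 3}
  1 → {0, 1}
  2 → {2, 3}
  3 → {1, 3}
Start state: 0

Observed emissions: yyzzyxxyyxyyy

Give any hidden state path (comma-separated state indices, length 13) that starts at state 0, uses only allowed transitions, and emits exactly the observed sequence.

  pos 0: y in {0,3}, choose 0; start
  pos 1: y in {0,3}, choose 0; 0->0 ok
  pos 2: z in {2}, choose 2; 0->2 ok
  pos 3: z in {2}, choose 2; 2->2 ok
  pos 4: y in {0,3}, choose 3; 2->3 ok
  pos 5: x in {1}, choose 1; 3->1 ok
  pos 6: x in {1}, choose 1; 1->1 ok
  pos 7: y in {0,3}, choose 0; 1->0 ok
  pos 8: y in {0,3}, choose 3; 0->3 ok
  pos 9: x in {1}, choose 1; 3->1 ok
  pos 10: y in {0,3}, choose 0; 1->0 ok
  pos 11: y in {0,3}, choose 0; 0->0 ok
  pos 12: y in {0,3}, choose 0; 0->0 ok

0,0,2,2,3,1,1,0,3,1,0,0,0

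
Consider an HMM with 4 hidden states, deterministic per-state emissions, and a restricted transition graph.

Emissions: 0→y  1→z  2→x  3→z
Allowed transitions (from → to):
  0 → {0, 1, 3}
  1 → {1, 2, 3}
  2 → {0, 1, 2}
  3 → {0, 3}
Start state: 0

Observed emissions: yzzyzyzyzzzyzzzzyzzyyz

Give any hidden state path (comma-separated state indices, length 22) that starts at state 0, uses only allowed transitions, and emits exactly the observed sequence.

0,3,3,0,3,0,3,0,1,1,3,0,1,1,3,3,0,3,3,0,0,1

  0: obs=y cand={0} pick 0 [start]
  1: obs=z cand={1,3} pick 3 [0->3 ok]
  2: obs=z cand={1,3} pick 3 [3->3 ok]
  3: obs=y cand={0} pick 0 [3->0 ok]
  4: obs=z cand={1,3} pick 3 [0->3 ok]
  5: obs=y cand={0} pick 0 [3->0 ok]
  6: obs=z cand={1,3} pick 3 [0->3 ok]
  7: obs=y cand={0} pick 0 [3->0 ok]
  8: obs=z cand={1,3} pick 1 [0->1 ok]
  9: obs=z cand={1,3} pick 1 [1->1 ok]
  10: obs=z cand={1,3} pick 3 [1->3 ok]
  11: obs=y cand={0} pick 0 [3->0 ok]
  12: obs=z cand={1,3} pick 1 [0->1 ok]
  13: obs=z cand={1,3} pick 1 [1->1 ok]
  14: obs=z cand={1,3} pick 3 [1->3 ok]
  15: obs=z cand={1,3} pick 3 [3->3 ok]
  16: obs=y cand={0} pick 0 [3->0 ok]
  17: obs=z cand={1,3} pick 3 [0->3 ok]
  18: obs=z cand={1,3} pick 3 [3->3 ok]
  19: obs=y cand={0} pick 0 [3->0 ok]
  20: obs=y cand={0} pick 0 [0->0 ok]
  21: obs=z cand={1,3} pick 1 [0->1 ok]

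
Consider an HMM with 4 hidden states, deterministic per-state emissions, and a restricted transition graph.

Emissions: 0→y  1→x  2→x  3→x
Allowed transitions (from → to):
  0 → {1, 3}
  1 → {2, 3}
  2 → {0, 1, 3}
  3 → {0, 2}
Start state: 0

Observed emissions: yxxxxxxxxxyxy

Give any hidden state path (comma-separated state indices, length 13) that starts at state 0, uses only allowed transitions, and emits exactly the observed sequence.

  [0] y  {0}  => 0  start
  [1] x  {1,2,3}  => 1  0->1 ok
  [2] x  {1,2,3}  => 2  1->2 ok
  [3] x  {1,2,3}  => 3  2->3 ok
  [4] x  {1,2,3}  => 2  3->2 ok
  [5] x  {1,2,3}  => 1  2->1 ok
  [6] x  {1,2,3}  => 2  1->2 ok
  [7] x  {1,2,3}  => 1  2->1 ok
  [8] x  {1,2,3}  => 2  1->2 ok
  [9] x  {1,2,3}  => 3  2->3 ok
  [10] y  {0}  => 0  3->0 ok
  [11] x  {1,2,3}  => 3  0->3 ok
  [12] y  {0}  => 0  3->0 ok

0,1,2,3,2,1,2,1,2,3,0,3,0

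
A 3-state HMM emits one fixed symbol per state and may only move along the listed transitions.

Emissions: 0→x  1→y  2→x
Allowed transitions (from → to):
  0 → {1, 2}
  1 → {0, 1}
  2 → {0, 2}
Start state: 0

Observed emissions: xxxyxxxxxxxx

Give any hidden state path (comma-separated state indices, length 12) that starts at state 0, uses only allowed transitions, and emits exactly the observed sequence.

0,2,0,1,0,2,0,2,2,2,2,0

  t0 'x' -> {0,2}, take 0 (start)
  t1 'x' -> {0,2}, take 2 (0->2 ok)
  t2 'x' -> {0,2}, take 0 (2->0 ok)
  t3 'y' -> {1}, take 1 (0->1 ok)
  t4 'x' -> {0,2}, take 0 (1->0 ok)
  t5 'x' -> {0,2}, take 2 (0->2 ok)
  t6 'x' -> {0,2}, take 0 (2->0 ok)
  t7 'x' -> {0,2}, take 2 (0->2 ok)
  t8 'x' -> {0,2}, take 2 (2->2 ok)
  t9 'x' -> {0,2}, take 2 (2->2 ok)
  t10 'x' -> {0,2}, take 2 (2->2 ok)
  t11 'x' -> {0,2}, take 0 (2->0 ok)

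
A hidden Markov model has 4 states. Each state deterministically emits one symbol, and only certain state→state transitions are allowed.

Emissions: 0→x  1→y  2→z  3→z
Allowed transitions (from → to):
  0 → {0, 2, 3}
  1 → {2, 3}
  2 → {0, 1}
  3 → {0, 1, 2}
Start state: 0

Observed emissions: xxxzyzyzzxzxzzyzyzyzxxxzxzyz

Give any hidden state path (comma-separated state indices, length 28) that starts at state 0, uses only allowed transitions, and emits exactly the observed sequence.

0,0,0,3,1,3,1,3,2,0,2,0,3,2,1,3,1,3,1,3,0,0,0,3,0,2,1,2

  0: obs=x cand={0} pick 0 [start]
  1: obs=x cand={0} pick 0 [0->0 ok]
  2: obs=x cand={0} pick 0 [0->0 ok]
  3: obs=z cand={2,3} pick 3 [0->3 ok]
  4: obs=y cand={1} pick 1 [3->1 ok]
  5: obs=z cand={2,3} pick 3 [1->3 ok]
  6: obs=y cand={1} pick 1 [3->1 ok]
  7: obs=z cand={2,3} pick 3 [1->3 ok]
  8: obs=z cand={2,3} pick 2 [3->2 ok]
  9: obs=x cand={0} pick 0 [2->0 ok]
  10: obs=z cand={2,3} pick 2 [0->2 ok]
  11: obs=x cand={0} pick 0 [2->0 ok]
  12: obs=z cand={2,3} pick 3 [0->3 ok]
  13: obs=z cand={2,3} pick 2 [3->2 ok]
  14: obs=y cand={1} pick 1 [2->1 ok]
  15: obs=z cand={2,3} pick 3 [1->3 ok]
  16: obs=y cand={1} pick 1 [3->1 ok]
  17: obs=z cand={2,3} pick 3 [1->3 ok]
  18: obs=y cand={1} pick 1 [3->1 ok]
  19: obs=z cand={2,3} pick 3 [1->3 ok]
  20: obs=x cand={0} pick 0 [3->0 ok]
  21: obs=x cand={0} pick 0 [0->0 ok]
  22: obs=x cand={0} pick 0 [0->0 ok]
  23: obs=z cand={2,3} pick 3 [0->3 ok]
  24: obs=x cand={0} pick 0 [3->0 ok]
  25: obs=z cand={2,3} pick 2 [0->2 ok]
  26: obs=y cand={1} pick 1 [2->1 ok]
  27: obs=z cand={2,3} pick 2 [1->2 ok]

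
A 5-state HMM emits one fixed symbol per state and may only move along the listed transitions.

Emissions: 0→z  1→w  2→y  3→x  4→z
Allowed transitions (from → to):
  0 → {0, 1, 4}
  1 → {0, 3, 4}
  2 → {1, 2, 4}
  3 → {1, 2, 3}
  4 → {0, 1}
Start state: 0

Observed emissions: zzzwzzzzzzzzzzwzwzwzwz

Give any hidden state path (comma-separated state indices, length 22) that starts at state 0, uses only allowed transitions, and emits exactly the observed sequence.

  t0 'z' -> {0,4}, take 0 (start)
  t1 'z' -> {0,4}, take 4 (0->4 ok)
  t2 'z' -> {0,4}, take 0 (4->0 ok)
  t3 'w' -> {1}, take 1 (0->1 ok)
  t4 'z' -> {0,4}, take 0 (1->0 ok)
  t5 'z' -> {0,4}, take 0 (0->0 ok)
  t6 'z' -> {0,4}, take 4 (0->4 ok)
  t7 'z' -> {0,4}, take 0 (4->0 ok)
  t8 'z' -> {0,4}, take 4 (0->4 ok)
  t9 'z' -> {0,4}, take 0 (4->0 ok)
  t10 'z' -> {0,4}, take 0 (0->0 ok)
  t11 'z' -> {0,4}, take 4 (0->4 ok)
  t12 'z' -> {0,4}, take 0 (4->0 ok)
  t13 'z' -> {0,4}, take 4 (0->4 ok)
  t14 'w' -> {1}, take 1 (4->1 ok)
  t15 'z' -> {0,4}, take 4 (1->4 ok)
  t16 'w' -> {1}, take 1 (4->1 ok)
  t17 'z' -> {0,4}, take 0 (1->0 ok)
  t18 'w' -> {1}, take 1 (0->1 ok)
  t19 'z' -> {0,4}, take 0 (1->0 ok)
  t20 'w' -> {1}, take 1 (0->1 ok)
  t21 'z' -> {0,4}, take 4 (1->4 ok)

0,4,0,1,0,0,4,0,4,0,0,4,0,4,1,4,1,0,1,0,1,4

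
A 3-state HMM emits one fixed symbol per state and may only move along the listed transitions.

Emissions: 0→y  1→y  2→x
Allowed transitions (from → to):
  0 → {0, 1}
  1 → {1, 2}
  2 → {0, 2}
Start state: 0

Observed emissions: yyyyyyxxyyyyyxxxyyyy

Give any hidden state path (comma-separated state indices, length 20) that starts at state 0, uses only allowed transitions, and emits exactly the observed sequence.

0,0,0,0,1,1,2,2,0,0,0,1,1,2,2,2,0,1,1,1

  t0 'y' -> {0,1}, take 0 (start)
  t1 'y' -> {0,1}, take 0 (0->0 ok)
  t2 'y' -> {0,1}, take 0 (0->0 ok)
  t3 'y' -> {0,1}, take 0 (0->0 ok)
  t4 'y' -> {0,1}, take 1 (0->1 ok)
  t5 'y' -> {0,1}, take 1 (1->1 ok)
  t6 'x' -> {2}, take 2 (1->2 ok)
  t7 'x' -> {2}, take 2 (2->2 ok)
  t8 'y' -> {0,1}, take 0 (2->0 ok)
  t9 'y' -> {0,1}, take 0 (0->0 ok)
  t10 'y' -> {0,1}, take 0 (0->0 ok)
  t11 'y' -> {0,1}, take 1 (0->1 ok)
  t12 'y' -> {0,1}, take 1 (1->1 ok)
  t13 'x' -> {2}, take 2 (1->2 ok)
  t14 'x' -> {2}, take 2 (2->2 ok)
  t15 'x' -> {2}, take 2 (2->2 ok)
  t16 'y' -> {0,1}, take 0 (2->0 ok)
  t17 'y' -> {0,1}, take 1 (0->1 ok)
  t18 'y' -> {0,1}, take 1 (1->1 ok)
  t19 'y' -> {0,1}, take 1 (1->1 ok)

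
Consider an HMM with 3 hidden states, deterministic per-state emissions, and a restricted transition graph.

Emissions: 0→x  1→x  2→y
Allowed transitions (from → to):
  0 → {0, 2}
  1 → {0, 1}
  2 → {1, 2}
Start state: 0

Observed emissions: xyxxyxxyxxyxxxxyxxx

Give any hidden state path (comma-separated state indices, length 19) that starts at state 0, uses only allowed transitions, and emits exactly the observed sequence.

0,2,1,0,2,1,0,2,1,0,2,1,0,0,0,2,1,1,0

  [0] x  {0,1}  => 0  start
  [1] y  {2}  => 2  0->2 ok
  [2] x  {0,1}  => 1  2->1 ok
  [3] x  {0,1}  => 0  1->0 ok
  [4] y  {2}  => 2  0->2 ok
  [5] x  {0,1}  => 1  2->1 ok
  [6] x  {0,1}  => 0  1->0 ok
  [7] y  {2}  => 2  0->2 ok
  [8] x  {0,1}  => 1  2->1 ok
  [9] x  {0,1}  => 0  1->0 ok
  [10] y  {2}  => 2  0->2 ok
  [11] x  {0,1}  => 1  2->1 ok
  [12] x  {0,1}  => 0  1->0 ok
  [13] x  {0,1}  => 0  0->0 ok
  [14] x  {0,1}  => 0  0->0 ok
  [15] y  {2}  => 2  0->2 ok
  [16] x  {0,1}  => 1  2->1 ok
  [17] x  {0,1}  => 1  1->1 ok
  [18] x  {0,1}  => 0  1->0 ok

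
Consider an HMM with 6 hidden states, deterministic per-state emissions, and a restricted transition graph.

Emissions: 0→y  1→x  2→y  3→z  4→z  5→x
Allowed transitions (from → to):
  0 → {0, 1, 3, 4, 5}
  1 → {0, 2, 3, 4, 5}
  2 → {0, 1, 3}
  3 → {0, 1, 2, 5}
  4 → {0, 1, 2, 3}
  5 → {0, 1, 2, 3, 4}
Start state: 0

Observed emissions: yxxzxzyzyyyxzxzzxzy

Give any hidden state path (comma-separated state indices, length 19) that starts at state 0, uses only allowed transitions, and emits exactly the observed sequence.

  t0 'y' -> {0,2}, take 0 (start)
  t1 'x' -> {1,5}, take 5 (0->5 ok)
  t2 'x' -> {1,5}, take 1 (5->1 ok)
  t3 'z' -> {3,4}, take 3 (1->3 ok)
  t4 'x' -> {1,5}, take 1 (3->1 ok)
  t5 'z' -> {3,4}, take 3 (1->3 ok)
  t6 'y' -> {0,2}, take 0 (3->0 ok)
  t7 'z' -> {3,4}, take 3 (0->3 ok)
  t8 'y' -> {0,2}, take 0 (3->0 ok)
  t9 'y' -> {0,2}, take 0 (0->0 ok)
  t10 'y' -> {0,2}, take 0 (0->0 ok)
  t11 'x' -> {1,5}, take 1 (0->1 ok)
  t12 'z' -> {3,4}, take 3 (1->3 ok)
  t13 'x' -> {1,5}, take 5 (3->5 ok)
  t14 'z' -> {3,4}, take 4 (5->4 ok)
  t15 'z' -> {3,4}, take 3 (4->3 ok)
  t16 'x' -> {1,5}, take 1 (3->1 ok)
  t17 'z' -> {3,4}, take 3 (1->3 ok)
  t18 'y' -> {0,2}, take 2 (3->2 ok)

0,5,1,3,1,3,0,3,0,0,0,1,3,5,4,3,1,3,2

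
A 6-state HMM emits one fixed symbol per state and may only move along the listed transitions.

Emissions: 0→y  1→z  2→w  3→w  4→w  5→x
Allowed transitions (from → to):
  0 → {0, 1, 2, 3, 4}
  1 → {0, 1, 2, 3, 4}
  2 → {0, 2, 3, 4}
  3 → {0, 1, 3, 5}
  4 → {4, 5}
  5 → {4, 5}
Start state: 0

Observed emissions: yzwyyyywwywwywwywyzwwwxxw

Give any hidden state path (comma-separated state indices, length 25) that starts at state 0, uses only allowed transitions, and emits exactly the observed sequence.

  0: obs=y cand={0} pick 0 [start]
  1: obs=z cand={1} pick 1 [0->1 ok]
  2: obs=w cand={2,3,4} pick 2 [1->2 ok]
  3: obs=y cand={0} pick 0 [2->0 ok]
  4: obs=y cand={0} pick 0 [0->0 ok]
  5: obs=y cand={0} pick 0 [0->0 ok]
  6: obs=y cand={0} pick 0 [0->0 ok]
  7: obs=w cand={2,3,4} pick 2 [0->2 ok]
  8: obs=w cand={2,3,4} pick 2 [2->2 ok]
  9: obs=y cand={0} pick 0 [2->0 ok]
  10: obs=w cand={2,3,4} pick 2 [0->2 ok]
  11: obs=w cand={2,3,4} pick 2 [2->2 ok]
  12: obs=y cand={0} pick 0 [2->0 ok]
  13: obs=w cand={2,3,4} pick 3 [0->3 ok]
  14: obs=w cand={2,3,4} pick 3 [3->3 ok]
  15: obs=y cand={0} pick 0 [3->0 ok]
  16: obs=w cand={2,3,4} pick 3 [0->3 ok]
  17: obs=y cand={0} pick 0 [3->0 ok]
  18: obs=z cand={1} pick 1 [0->1 ok]
  19: obs=w cand={2,3,4} pick 4 [1->4 ok]
  20: obs=w cand={2,3,4} pick 4 [4->4 ok]
  21: obs=w cand={2,3,4} pick 4 [4->4 ok]
  22: obs=x cand={5} pick 5 [4->5 ok]
  23: obs=x cand={5} pick 5 [5->5 ok]
  24: obs=w cand={2,3,4} pick 4 [5->4 ok]

0,1,2,0,0,0,0,2,2,0,2,2,0,3,3,0,3,0,1,4,4,4,5,5,4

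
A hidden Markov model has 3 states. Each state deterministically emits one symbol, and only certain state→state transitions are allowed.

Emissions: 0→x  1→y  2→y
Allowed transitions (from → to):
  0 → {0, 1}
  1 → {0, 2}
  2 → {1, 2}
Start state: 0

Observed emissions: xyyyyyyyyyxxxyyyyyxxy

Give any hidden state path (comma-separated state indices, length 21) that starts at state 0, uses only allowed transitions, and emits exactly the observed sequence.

0,1,2,2,2,1,2,2,2,1,0,0,0,1,2,2,2,1,0,0,1

  [0] x  {0}  => 0  start
  [1] y  {1,2}  => 1  0->1 ok
  [2] y  {1,2}  => 2  1->2 ok
  [3] y  {1,2}  => 2  2->2 ok
  [4] y  {1,2}  => 2  2->2 ok
  [5] y  {1,2}  => 1  2->1 ok
  [6] y  {1,2}  => 2  1->2 ok
  [7] y  {1,2}  => 2  2->2 ok
  [8] y  {1,2}  => 2  2->2 ok
  [9] y  {1,2}  => 1  2->1 ok
  [10] x  {0}  => 0  1->0 ok
  [11] x  {0}  => 0  0->0 ok
  [12] x  {0}  => 0  0->0 ok
  [13] y  {1,2}  => 1  0->1 ok
  [14] y  {1,2}  => 2  1->2 ok
  [15] y  {1,2}  => 2  2->2 ok
  [16] y  {1,2}  => 2  2->2 ok
  [17] y  {1,2}  => 1  2->1 ok
  [18] x  {0}  => 0  1->0 ok
  [19] x  {0}  => 0  0->0 ok
  [20] y  {1,2}  => 1  0->1 ok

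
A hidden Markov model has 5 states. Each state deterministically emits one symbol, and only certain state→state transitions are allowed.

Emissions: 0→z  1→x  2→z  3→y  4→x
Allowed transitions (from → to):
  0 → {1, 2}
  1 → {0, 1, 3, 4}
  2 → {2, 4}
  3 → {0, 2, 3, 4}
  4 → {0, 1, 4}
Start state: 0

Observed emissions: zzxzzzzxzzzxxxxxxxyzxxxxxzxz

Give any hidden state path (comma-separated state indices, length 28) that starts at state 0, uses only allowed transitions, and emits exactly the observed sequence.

0,2,4,0,2,2,2,4,0,2,2,4,4,1,4,4,1,1,3,0,1,1,4,4,1,0,1,0

  pos 0: z in {0,2}, choose 0; start
  pos 1: z in {0,2}, choose 2; 0->2 ok
  pos 2: x in {1,4}, choose 4; 2->4 ok
  pos 3: z in {0,2}, choose 0; 4->0 ok
  pos 4: z in {0,2}, choose 2; 0->2 ok
  pos 5: z in {0,2}, choose 2; 2->2 ok
  pos 6: z in {0,2}, choose 2; 2->2 ok
  pos 7: x in {1,4}, choose 4; 2->4 ok
  pos 8: z in {0,2}, choose 0; 4->0 ok
  pos 9: z in {0,2}, choose 2; 0->2 ok
  pos 10: z in {0,2}, choose 2; 2->2 ok
  pos 11: x in {1,4}, choose 4; 2->4 ok
  pos 12: x in {1,4}, choose 4; 4->4 ok
  pos 13: x in {1,4}, choose 1; 4->1 ok
  pos 14: x in {1,4}, choose 4; 1->4 ok
  pos 15: x in {1,4}, choose 4; 4->4 ok
  pos 16: x in {1,4}, choose 1; 4->1 ok
  pos 17: x in {1,4}, choose 1; 1->1 ok
  pos 18: y in {3}, choose 3; 1->3 ok
  pos 19: z in {0,2}, choose 0; 3->0 ok
  pos 20: x in {1,4}, choose 1; 0->1 ok
  pos 21: x in {1,4}, choose 1; 1->1 ok
  pos 22: x in {1,4}, choose 4; 1->4 ok
  pos 23: x in {1,4}, choose 4; 4->4 ok
  pos 24: x in {1,4}, choose 1; 4->1 ok
  pos 25: z in {0,2}, choose 0; 1->0 ok
  pos 26: x in {1,4}, choose 1; 0->1 ok
  pos 27: z in {0,2}, choose 0; 1->0 ok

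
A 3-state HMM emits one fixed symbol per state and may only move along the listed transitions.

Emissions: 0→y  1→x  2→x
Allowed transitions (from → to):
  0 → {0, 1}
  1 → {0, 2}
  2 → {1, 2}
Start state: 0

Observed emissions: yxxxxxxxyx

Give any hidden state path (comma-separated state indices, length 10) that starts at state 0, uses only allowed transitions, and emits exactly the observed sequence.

0,1,2,2,1,2,2,1,0,1

  [0] y  {0}  => 0  start
  [1] x  {1,2}  => 1  0->1 ok
  [2] x  {1,2}  => 2  1->2 ok
  [3] x  {1,2}  => 2  2->2 ok
  [4] x  {1,2}  => 1  2->1 ok
  [5] x  {1,2}  => 2  1->2 ok
  [6] x  {1,2}  => 2  2->2 ok
  [7] x  {1,2}  => 1  2->1 ok
  [8] y  {0}  => 0  1->0 ok
  [9] x  {1,2}  => 1  0->1 ok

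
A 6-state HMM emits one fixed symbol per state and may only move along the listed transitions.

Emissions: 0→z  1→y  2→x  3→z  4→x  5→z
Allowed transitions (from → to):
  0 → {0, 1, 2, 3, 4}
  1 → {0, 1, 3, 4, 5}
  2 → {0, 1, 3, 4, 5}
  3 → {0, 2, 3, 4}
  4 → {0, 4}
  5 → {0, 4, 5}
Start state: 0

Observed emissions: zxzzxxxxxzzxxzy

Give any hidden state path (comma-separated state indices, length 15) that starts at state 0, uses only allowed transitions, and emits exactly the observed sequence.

  t0 'z' -> {0,3,5}, take 0 (start)
  t1 'x' -> {2,4}, take 4 (0->4 ok)
  t2 'z' -> {0,3,5}, take 0 (4->0 ok)
  t3 'z' -> {0,3,5}, take 0 (0->0 ok)
  t4 'x' -> {2,4}, take 2 (0->2 ok)
  t5 'x' -> {2,4}, take 4 (2->4 ok)
  t6 'x' -> {2,4}, take 4 (4->4 ok)
  t7 'x' -> {2,4}, take 4 (4->4 ok)
  t8 'x' -> {2,4}, take 4 (4->4 ok)
  t9 'z' -> {0,3,5}, take 0 (4->0 ok)
  t10 'z' -> {0,3,5}, take 0 (0->0 ok)
  t11 'x' -> {2,4}, take 4 (0->4 ok)
  t12 'x' -> {2,4}, take 4 (4->4 ok)
  t13 'z' -> {0,3,5}, take 0 (4->0 ok)
  t14 'y' -> {1}, take 1 (0->1 ok)

0,4,0,0,2,4,4,4,4,0,0,4,4,0,1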